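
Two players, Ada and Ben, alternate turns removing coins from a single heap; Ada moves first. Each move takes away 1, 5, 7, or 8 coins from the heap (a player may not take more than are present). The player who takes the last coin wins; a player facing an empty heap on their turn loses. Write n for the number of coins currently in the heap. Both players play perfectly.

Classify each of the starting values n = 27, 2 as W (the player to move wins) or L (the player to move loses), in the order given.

Use the standard recursion: the mover loses at a terminal position; elsewhere, the mover wins exactly when some move hands the opponent an L position.
n=0: no move → L
n=1: →0(L), so W
n=2: →1(W) only, which is W, so L
n=3: →2(L), so W
n=4: →3(W) only, which is W, so L
n=5: →4(L), so W
n=6: →5(W), 1(W) — all W, so L
n=7: →6(L), so W
n=8: →0(L), so W
n=9: →4(L), so W
n=10: →2(L), so W
n=11: →6(L), so W
n=12: →4(L), so W
n=13: →6(L), so W
n=14: →6(L), so W
n=15: →14(W), 10(W), 8(W), 7(W) — all W, so L
n=16: →15(L), so W
n=17: →16(W), 12(W), 10(W), 9(W) — all W, so L
n=18: →17(L), so W
n=19: →18(W), 14(W), 12(W), 11(W) — all W, so L
n=20: →19(L), so W
n=21: →20(W), 16(W), 14(W), 13(W) — all W, so L
n=22: →21(L), so W
n=23: →15(L), so W
n=24: →19(L), so W
n=25: →17(L), so W
n=26: →21(L), so W
n=27: →19(L), so W

27: W, 2: L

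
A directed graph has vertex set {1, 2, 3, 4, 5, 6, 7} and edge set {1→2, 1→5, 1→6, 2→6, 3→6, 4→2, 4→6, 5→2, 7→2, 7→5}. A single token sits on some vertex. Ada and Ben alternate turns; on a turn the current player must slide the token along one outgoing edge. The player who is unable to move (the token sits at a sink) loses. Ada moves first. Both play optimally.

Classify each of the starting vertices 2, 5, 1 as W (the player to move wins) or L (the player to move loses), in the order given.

Work bottom-up. With no move the player to move loses. Otherwise the position is W if at least one move leads to an L position for the opponent, and L if every move leads to a W.
Every edge goes from a vertex to one that appears earlier in the order 6, 2, 5, 7, 3, 1, 4, so processing vertices in that order labels each vertex after all of its successors.
6: no outgoing edge → L
2: →6(L), so W
5: →2(W) only, which is W, so L
7: →5(L), so W
3: →6(L), so W
1: →5(L), so W
4: →6(L), so W

2: W, 5: L, 1: W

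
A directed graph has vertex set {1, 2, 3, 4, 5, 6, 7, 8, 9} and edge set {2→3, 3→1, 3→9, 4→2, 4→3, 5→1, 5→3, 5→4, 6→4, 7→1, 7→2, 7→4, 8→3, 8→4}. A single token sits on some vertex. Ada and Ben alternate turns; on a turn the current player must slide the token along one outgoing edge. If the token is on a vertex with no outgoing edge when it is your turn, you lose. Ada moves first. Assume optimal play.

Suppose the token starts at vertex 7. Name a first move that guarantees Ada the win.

Move to 2.

Classify positions by backward induction: terminal positions (no move available) are L. From any other position, the mover wins iff some move reaches an L.
Every edge goes from a vertex to one that appears earlier in the order 9, 1, 3, 2, 4, 8, 5, 6, 7, so processing vertices in that order labels each vertex after all of its successors.
9: no outgoing edge → L
1: no outgoing edge → L
3: can move to 1, which is L ⇒ W
2: the only move is to 3(W), a W ⇒ L
4: can move to 2, which is L ⇒ W
8: moves to 4(W), 3(W); every one is W ⇒ L
5: can move to 1, which is L ⇒ W
6: the only move is to 4(W), a W ⇒ L
7: can move to 2, which is L ⇒ W
From 7, the L positions reachable in one move are: 2, 1. Any move reaching one of these is winning.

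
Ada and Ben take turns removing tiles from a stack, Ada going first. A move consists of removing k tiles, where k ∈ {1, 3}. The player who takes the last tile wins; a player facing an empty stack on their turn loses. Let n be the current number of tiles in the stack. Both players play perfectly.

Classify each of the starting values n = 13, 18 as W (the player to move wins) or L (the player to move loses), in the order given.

Use the standard recursion: the mover loses at a terminal position; elsewhere, the mover wins exactly when some move hands the opponent an L position.
n=0: no move → L
n=1: W (go to 0, an L position)
n=2: L (sole option 1(W) is W)
n=3: W (go to 2, an L position)
n=4: L (options 3(W), 1(W) are all W)
n=5: W (go to 4, an L position)
n=6: L (options 5(W), 3(W) are all W)
n=7: W (go to 6, an L position)
n=8: L (options 7(W), 5(W) are all W)
n=9: W (go to 8, an L position)
n=10: L (options 9(W), 7(W) are all W)
n=11: W (go to 10, an L position)
n=12: L (options 11(W), 9(W) are all W)
n=13: W (go to 12, an L position)
n=14: L (options 13(W), 11(W) are all W)
n=15: W (go to 14, an L position)
n=16: L (options 15(W), 13(W) are all W)
n=17: W (go to 16, an L position)
n=18: L (options 17(W), 15(W) are all W)

13: W, 18: L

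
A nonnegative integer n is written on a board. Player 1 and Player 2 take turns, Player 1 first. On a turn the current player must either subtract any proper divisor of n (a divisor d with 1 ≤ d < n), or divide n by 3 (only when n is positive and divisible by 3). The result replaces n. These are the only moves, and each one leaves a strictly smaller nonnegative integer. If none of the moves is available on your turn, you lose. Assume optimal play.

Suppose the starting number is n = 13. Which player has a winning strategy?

Player 2 wins.

Classify positions by backward induction: terminal positions (no move available) are L. From any other position, the mover wins iff some move reaches an L.
n=0: no move → L
n=1: no move → L
n=2: W (go to 1, an L position)
n=3: W (go to 1, an L position)
n=4: L (options 2(W), 3(W) are all W)
n=5: W (go to 4, an L position)
n=6: W (go to 4, an L position)
n=7: L (sole option 6(W) is W)
n=8: W (go to 4, an L position)
n=9: L (options 3(W), 6(W), 8(W) are all W)
n=10: W (go to 9, an L position)
n=11: L (sole option 10(W) is W)
n=12: W (go to 4, an L position)
n=13: L (sole option 12(W) is W)
Every move from 13 reaches a W position, so the mover loses.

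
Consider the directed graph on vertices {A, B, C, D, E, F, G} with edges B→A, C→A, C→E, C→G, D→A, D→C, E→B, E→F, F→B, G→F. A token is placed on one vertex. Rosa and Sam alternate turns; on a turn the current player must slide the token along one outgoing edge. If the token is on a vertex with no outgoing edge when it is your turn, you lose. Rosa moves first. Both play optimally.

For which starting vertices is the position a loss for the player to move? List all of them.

A, F

Compute win/loss labels from the base case upward. A position with no move is L. Any other position is W if it can reach an L in one move, else L.
Every edge goes from a vertex to one that appears earlier in the order A, B, F, G, E, C, D, so processing vertices in that order labels each vertex after all of its successors.
A: no outgoing edge → L
B: W (go to A, an L position)
F: L (sole option B(W) is W)
G: W (go to F, an L position)
E: W (go to F, an L position)
C: W (go to A, an L position)
D: W (go to A, an L position)
Reading off the rows marked L gives the requested list; there are 2 such vertices.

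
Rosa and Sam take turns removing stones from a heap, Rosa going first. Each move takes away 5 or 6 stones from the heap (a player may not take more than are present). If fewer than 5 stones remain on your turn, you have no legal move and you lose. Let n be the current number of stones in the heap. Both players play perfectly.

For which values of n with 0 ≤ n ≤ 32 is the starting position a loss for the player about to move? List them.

0, 1, 2, 3, 4, 11, 12, 13, 14, 15, 22, 23, 24, 25, 26

Work bottom-up. With no move the player to move loses. Otherwise the position is W if at least one move leads to an L position for the opponent, and L if every move leads to a W.
n=0: no move → L
n=1: no move → L
n=2: no move → L
n=3: no move → L
n=4: no move → L
n=5: W (go to 0, an L position)
n=6: W (go to 1, an L position)
n=7: W (go to 2, an L position)
n=8: W (go to 3, an L position)
n=9: W (go to 4, an L position)
n=10: W (go to 4, an L position)
n=11: L (options 6(W), 5(W) are all W)
n=12: L (options 7(W), 6(W) are all W)
n=13: L (options 8(W), 7(W) are all W)
n=14: L (options 9(W), 8(W) are all W)
n=15: L (options 10(W), 9(W) are all W)
n=16: W (go to 11, an L position)
n=17: W (go to 12, an L position)
n=18: W (go to 13, an L position)
n=19: W (go to 14, an L position)
n=20: W (go to 15, an L position)
n=21: W (go to 15, an L position)
n=22: L (options 17(W), 16(W) are all W)
n=23: L (options 18(W), 17(W) are all W)
n=24: L (options 19(W), 18(W) are all W)
n=25: L (options 20(W), 19(W) are all W)
n=26: L (options 21(W), 20(W) are all W)
n=27: W (go to 22, an L position)
n=28: W (go to 23, an L position)
n=29: W (go to 24, an L position)
n=30: W (go to 25, an L position)
n=31: W (go to 26, an L position)
n=32: W (go to 26, an L position)
The losing starting values of n are exactly the entries labelled L in this table (15 of them).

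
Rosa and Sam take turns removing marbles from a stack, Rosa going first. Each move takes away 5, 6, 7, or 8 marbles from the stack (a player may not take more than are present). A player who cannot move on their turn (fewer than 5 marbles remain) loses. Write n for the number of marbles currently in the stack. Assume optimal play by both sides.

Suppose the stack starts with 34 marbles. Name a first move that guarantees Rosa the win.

Remove 5, leaving 29.

Classify positions by backward induction: terminal positions (no move available) are L. From any other position, the mover wins iff some move reaches an L.
n=0: no move → L
n=1: no move → L
n=2: no move → L
n=3: no move → L
n=4: no move → L
n=5: W (go to 0, an L position)
n=6: W (go to 1, an L position)
n=7: W (go to 2, an L position)
n=8: W (go to 3, an L position)
n=9: W (go to 4, an L position)
n=10: W (go to 4, an L position)
n=11: W (go to 4, an L position)
n=12: W (go to 4, an L position)
n=13: L (options 8(W), 7(W), 6(W), 5(W) are all W)
n=14: L (options 9(W), 8(W), 7(W), 6(W) are all W)
n=15: L (options 10(W), 9(W), 8(W), 7(W) are all W)
n=16: L (options 11(W), 10(W), 9(W), 8(W) are all W)
n=17: L (options 12(W), 11(W), 10(W), 9(W) are all W)
n=18: W (go to 13, an L position)
n=19: W (go to 14, an L position)
n=20: W (go to 15, an L position)
n=21: W (go to 16, an L position)
n=22: W (go to 17, an L position)
n=23: W (go to 17, an L position)
n=24: W (go to 17, an L position)
n=25: W (go to 17, an L position)
n=26: L (options 21(W), 20(W), 19(W), 18(W) are all W)
n=27: L (options 22(W), 21(W), 20(W), 19(W) are all W)
n=28: L (options 23(W), 22(W), 21(W), 20(W) are all W)
n=29: L (options 24(W), 23(W), 22(W), 21(W) are all W)
n=30: L (options 25(W), 24(W), 23(W), 22(W) are all W)
n=31: W (go to 26, an L position)
n=32: W (go to 27, an L position)
n=33: W (go to 28, an L position)
n=34: W (go to 29, an L position)
From 34, the L positions reachable in one move are: 29, 28, 27, 26. Any move reaching one of these is winning.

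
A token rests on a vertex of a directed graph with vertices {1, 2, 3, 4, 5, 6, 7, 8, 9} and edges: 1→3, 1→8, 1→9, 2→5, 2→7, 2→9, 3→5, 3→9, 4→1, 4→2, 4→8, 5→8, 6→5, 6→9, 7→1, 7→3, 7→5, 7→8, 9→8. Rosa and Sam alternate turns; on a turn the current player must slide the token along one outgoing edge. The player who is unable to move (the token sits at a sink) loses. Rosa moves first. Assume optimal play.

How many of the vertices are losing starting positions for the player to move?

Classify positions by backward induction: terminal positions (no move available) are L. From any other position, the mover wins iff some move reaches an L.
Every edge goes from a vertex to one that appears earlier in the order 8, 5, 9, 3, 1, 7, 2, 4, 6, so processing vertices in that order labels each vertex after all of its successors.
8: no outgoing edge → L
5: reaches L-position 8 → W
9: reaches L-position 8 → W
3: only reaches 9(W), 5(W), all W → L
1: reaches L-position 3 → W
7: reaches L-position 3 → W
2: only reaches 7(W), 9(W), 5(W), all W → L
4: reaches L-position 2 → W
6: only reaches 9(W), 5(W), all W → L
The L vertices are 2, 3, 6, 8; that is 4 in all.

4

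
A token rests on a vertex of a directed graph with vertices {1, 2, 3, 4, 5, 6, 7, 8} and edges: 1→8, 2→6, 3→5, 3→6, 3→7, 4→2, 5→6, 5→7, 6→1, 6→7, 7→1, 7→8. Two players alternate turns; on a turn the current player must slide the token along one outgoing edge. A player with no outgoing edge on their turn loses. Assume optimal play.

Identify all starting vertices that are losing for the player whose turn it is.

Use the standard recursion: the mover loses at a terminal position; elsewhere, the mover wins exactly when some move hands the opponent an L position.
Every edge goes from a vertex to one that appears earlier in the order 8, 1, 7, 6, 5, 3, 2, 4, so processing vertices in that order labels each vertex after all of its successors.
8: no outgoing edge → L
1: →8(L), so W
7: →8(L), so W
6: →7(W), 1(W) — all W, so L
5: →6(L), so W
3: →6(L), so W
2: →6(L), so W
4: →2(W) only, which is W, so L
Reading off the rows marked L gives the requested list; there are 3 such vertices.

4, 6, 8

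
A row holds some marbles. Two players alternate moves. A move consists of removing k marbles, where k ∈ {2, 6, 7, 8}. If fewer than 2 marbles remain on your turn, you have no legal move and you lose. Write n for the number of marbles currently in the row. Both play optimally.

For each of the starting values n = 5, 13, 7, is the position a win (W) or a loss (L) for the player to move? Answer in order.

5: L, 13: W, 7: W

Label each position W (a win for the player to move) or L (a loss). A position with no legal move is L; any other position is W exactly when some move reaches an L, and L when every move reaches a W.
n=0: no move → L
n=1: no move → L
n=2: W (go to 0, an L position)
n=3: W (go to 1, an L position)
n=4: L (sole option 2(W) is W)
n=5: L (sole option 3(W) is W)
n=6: W (go to 4, an L position)
n=7: W (go to 5, an L position)
n=8: W (go to 1, an L position)
n=9: W (go to 1, an L position)
n=10: W (go to 4, an L position)
n=11: W (go to 5, an L position)
n=12: W (go to 5, an L position)
n=13: W (go to 5, an L position)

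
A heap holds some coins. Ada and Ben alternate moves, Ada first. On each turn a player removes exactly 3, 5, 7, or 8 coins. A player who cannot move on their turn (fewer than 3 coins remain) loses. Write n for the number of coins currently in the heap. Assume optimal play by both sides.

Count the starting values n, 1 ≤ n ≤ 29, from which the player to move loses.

8

Compute win/loss labels from the base case upward. A position with no move is L. Any other position is W if it can reach an L in one move, else L.
n=0: no move → L
n=1: no move → L
n=2: no move → L
n=3: →0(L), so W
n=4: →1(L), so W
n=5: →2(L), so W
n=6: →1(L), so W
n=7: →2(L), so W
n=8: →1(L), so W
n=9: →2(L), so W
n=10: →2(L), so W
n=11: →8(W), 6(W), 4(W), 3(W) — all W, so L
n=12: →9(W), 7(W), 5(W), 4(W) — all W, so L
n=13: →10(W), 8(W), 6(W), 5(W) — all W, so L
n=14: →11(L), so W
n=15: →12(L), so W
n=16: →13(L), so W
n=17: →12(L), so W
n=18: →13(L), so W
n=19: →12(L), so W
n=20: →13(L), so W
n=21: →13(L), so W
n=22: →19(W), 17(W), 15(W), 14(W) — all W, so L
n=23: →20(W), 18(W), 16(W), 15(W) — all W, so L
n=24: →21(W), 19(W), 17(W), 16(W) — all W, so L
n=25: →22(L), so W
n=26: →23(L), so W
n=27: →24(L), so W
n=28: →23(L), so W
n=29: →24(L), so W
L entries with 1 ≤ n ≤ 29 (n=0 is outside the asked range and is not counted): n = 1, 2, 11, 12, 13, 22, 23, 24; that makes 8.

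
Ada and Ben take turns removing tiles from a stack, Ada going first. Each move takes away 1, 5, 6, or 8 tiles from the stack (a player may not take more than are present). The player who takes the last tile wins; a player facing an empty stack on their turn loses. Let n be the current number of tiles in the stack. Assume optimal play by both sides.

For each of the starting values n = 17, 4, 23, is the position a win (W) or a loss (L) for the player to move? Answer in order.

Positions with no move are L. A position that does have a move is losing for the player to move precisely when every available move leads to a winning position for the opponent. Fill in the labels:
n=0: no move → L
n=1: W (go to 0, an L position)
n=2: L (sole option 1(W) is W)
n=3: W (go to 2, an L position)
n=4: L (sole option 3(W) is W)
n=5: W (go to 4, an L position)
n=6: W (go to 0, an L position)
n=7: W (go to 2, an L position)
n=8: W (go to 2, an L position)
n=9: W (go to 4, an L position)
n=10: W (go to 4, an L position)
n=11: L (options 10(W), 6(W), 5(W), 3(W) are all W)
n=12: W (go to 11, an L position)
n=13: L (options 12(W), 8(W), 7(W), 5(W) are all W)
n=14: W (go to 13, an L position)
n=15: L (options 14(W), 10(W), 9(W), 7(W) are all W)
n=16: W (go to 15, an L position)
n=17: W (go to 11, an L position)
n=18: W (go to 13, an L position)
n=19: W (go to 13, an L position)
n=20: W (go to 15, an L position)
n=21: W (go to 15, an L position)
n=22: L (options 21(W), 17(W), 16(W), 14(W) are all W)
n=23: W (go to 22, an L position)

17: W, 4: L, 23: W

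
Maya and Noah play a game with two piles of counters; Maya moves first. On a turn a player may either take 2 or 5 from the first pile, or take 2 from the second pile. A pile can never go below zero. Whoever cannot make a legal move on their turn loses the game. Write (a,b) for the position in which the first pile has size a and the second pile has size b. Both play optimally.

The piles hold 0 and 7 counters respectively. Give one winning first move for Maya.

Move to (0,5).

Classify positions by backward induction: terminal positions (no move available) are L. From any other position, the mover wins iff some move reaches an L.
No move ever increases a pile, so every position that can arise here has a ≤ 0 and b ≤ 7; it is enough to label the cells with 0 ≤ a ≤ 0 and 0 ≤ b ≤ 7.
Every move lowers a or b (never raises either), so fill the grid row by row in increasing a, and left to right within a row: each cell's successors are then already labelled.
      b=0  b=1  b=2  b=3  b=4  b=5  b=6  b=7
a=0:    L    L    W    W    L    L    W    W
Cells with no legal move (terminal, hence L): (0,0), (0,1).
The remaining L cells, each justified by listing all of its moves:
(0,4): L (sole option (0,2)(W) is W)
(0,5): L (sole option (0,3)(W) is W)
Every other cell has at least one move into one of the L cells above, so it is W.
From (0,7), the L positions reachable in one move are: (0,5).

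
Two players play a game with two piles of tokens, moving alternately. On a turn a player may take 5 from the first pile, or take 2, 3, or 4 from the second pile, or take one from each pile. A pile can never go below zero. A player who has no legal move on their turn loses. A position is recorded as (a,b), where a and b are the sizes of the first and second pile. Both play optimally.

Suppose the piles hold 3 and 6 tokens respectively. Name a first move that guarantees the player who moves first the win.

Build the W/L table. Terminal = L. A non-terminal position is W if it has a move to some L; otherwise it is L.
No move ever increases a pile, so every position that can arise here has a ≤ 3 and b ≤ 6; it is enough to label the cells with 0 ≤ a ≤ 3 and 0 ≤ b ≤ 6.
Every move lowers a or b (never raises either), so fill the grid row by row in increasing a, and left to right within a row: each cell's successors are then already labelled.
      b=0  b=1  b=2  b=3  b=4  b=5  b=6
a=0:    L    L    W    W    W    W    L
a=1:    L    W    W    W    W    L    L
a=2:    L    W    W    W    W    L    W
a=3:    L    W    W    W    W    L    W
Cells with no legal move (terminal, hence L): (0,0), (0,1), (1,0), (2,0), (3,0).
The remaining L cells, each justified by listing all of its moves:
(0,6): moves to (0,4)(W), (0,3)(W), (0,2)(W); every one is W ⇒ L
(1,5): moves to (1,3)(W), (1,2)(W), (1,1)(W), (0,4)(W); every one is W ⇒ L
(1,6): moves to (1,4)(W), (1,3)(W), (1,2)(W), (0,5)(W); every one is W ⇒ L
(2,5): moves to (2,3)(W), (2,2)(W), (2,1)(W), (1,4)(W); every one is W ⇒ L
(3,5): moves to (3,3)(W), (3,2)(W), (3,1)(W), (2,4)(W); every one is W ⇒ L
Every other cell has at least one move into one of the L cells above, so it is W.
From (3,6), the L positions reachable in one move are: (2,5).

Move to (2,5).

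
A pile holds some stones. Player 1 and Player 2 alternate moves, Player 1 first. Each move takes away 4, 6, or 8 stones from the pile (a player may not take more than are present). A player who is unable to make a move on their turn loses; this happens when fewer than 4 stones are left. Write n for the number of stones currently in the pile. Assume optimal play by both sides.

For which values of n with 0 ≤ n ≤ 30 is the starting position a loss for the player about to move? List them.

Positions with no move are L. A position that does have a move is losing for the player to move precisely when every available move leads to a winning position for the opponent. Fill in the labels:
n=0: no move → L
n=1: no move → L
n=2: no move → L
n=3: no move → L
n=4: →0(L), so W
n=5: →1(L), so W
n=6: →2(L), so W
n=7: →3(L), so W
n=8: →2(L), so W
n=9: →3(L), so W
n=10: →2(L), so W
n=11: →3(L), so W
n=12: →8(W), 6(W), 4(W) — all W, so L
n=13: →9(W), 7(W), 5(W) — all W, so L
n=14: →10(W), 8(W), 6(W) — all W, so L
n=15: →11(W), 9(W), 7(W) — all W, so L
n=16: →12(L), so W
n=17: →13(L), so W
n=18: →14(L), so W
n=19: →15(L), so W
n=20: →14(L), so W
n=21: →15(L), so W
n=22: →14(L), so W
n=23: →15(L), so W
n=24: →20(W), 18(W), 16(W) — all W, so L
n=25: →21(W), 19(W), 17(W) — all W, so L
n=26: →22(W), 20(W), 18(W) — all W, so L
n=27: →23(W), 21(W), 19(W) — all W, so L
n=28: →24(L), so W
n=29: →25(L), so W
n=30: →26(L), so W
The losing starting values of n are exactly the entries labelled L in this table (12 of them).

0, 1, 2, 3, 12, 13, 14, 15, 24, 25, 26, 27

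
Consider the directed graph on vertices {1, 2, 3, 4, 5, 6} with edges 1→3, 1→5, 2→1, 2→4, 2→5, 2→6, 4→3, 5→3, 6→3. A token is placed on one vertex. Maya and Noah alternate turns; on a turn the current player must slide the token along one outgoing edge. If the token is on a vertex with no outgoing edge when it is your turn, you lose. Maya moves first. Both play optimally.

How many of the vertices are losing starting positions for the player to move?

Use the standard recursion: the mover loses at a terminal position; elsewhere, the mover wins exactly when some move hands the opponent an L position.
Every edge goes from a vertex to one that appears earlier in the order 3, 5, 6, 1, 4, 2, so processing vertices in that order labels each vertex after all of its successors.
3: no outgoing edge → L
5: →3(L), so W
6: →3(L), so W
1: →3(L), so W
4: →3(L), so W
2: →4(W), 1(W), 6(W), 5(W) — all W, so L
The L vertices are 2, 3; that is 2 in all.

2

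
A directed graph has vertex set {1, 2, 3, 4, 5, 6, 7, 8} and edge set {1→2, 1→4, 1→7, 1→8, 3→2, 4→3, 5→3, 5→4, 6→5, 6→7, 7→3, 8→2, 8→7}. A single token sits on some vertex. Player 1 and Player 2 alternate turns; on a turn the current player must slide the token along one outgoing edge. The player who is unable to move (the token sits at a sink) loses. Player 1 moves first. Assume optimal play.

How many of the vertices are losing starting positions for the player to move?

Classify positions by backward induction: terminal positions (no move available) are L. From any other position, the mover wins iff some move reaches an L.
Every edge goes from a vertex to one that appears earlier in the order 2, 3, 7, 8, 4, 1, 5, 6, so processing vertices in that order labels each vertex after all of its successors.
2: no outgoing edge → L
3: reaches L-position 2 → W
7: only reaches 3(W), which is W → L
8: reaches L-position 7 → W
4: only reaches 3(W), which is W → L
1: reaches L-position 4 → W
5: reaches L-position 4 → W
6: reaches L-position 7 → W
The L vertices are 2, 4, 7; that is 3 in all.

3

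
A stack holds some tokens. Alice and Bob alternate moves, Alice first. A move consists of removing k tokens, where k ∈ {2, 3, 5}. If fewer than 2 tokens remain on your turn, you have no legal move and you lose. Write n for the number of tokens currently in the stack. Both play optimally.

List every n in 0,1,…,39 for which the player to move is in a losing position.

Positions with no move are L. A position that does have a move is losing for the player to move precisely when every available move leads to a winning position for the opponent. Fill in the labels:
n=0: no move → L
n=1: no move → L
n=2: W (go to 0, an L position)
n=3: W (go to 1, an L position)
n=4: W (go to 1, an L position)
n=5: W (go to 0, an L position)
n=6: W (go to 1, an L position)
n=7: L (options 5(W), 4(W), 2(W) are all W)
n=8: L (options 6(W), 5(W), 3(W) are all W)
n=9: W (go to 7, an L position)
n=10: W (go to 8, an L position)
n=11: W (go to 8, an L position)
n=12: W (go to 7, an L position)
n=13: W (go to 8, an L position)
n=14: L (options 12(W), 11(W), 9(W) are all W)
n=15: L (options 13(W), 12(W), 10(W) are all W)
n=16: W (go to 14, an L position)
n=17: W (go to 15, an L position)
n=18: W (go to 15, an L position)
n=19: W (go to 14, an L position)
n=20: W (go to 15, an L position)
n=21: L (options 19(W), 18(W), 16(W) are all W)
n=22: L (options 20(W), 19(W), 17(W) are all W)
n=23: W (go to 21, an L position)
n=24: W (go to 22, an L position)
n=25: W (go to 22, an L position)
n=26: W (go to 21, an L position)
n=27: W (go to 22, an L position)
n=28: L (options 26(W), 25(W), 23(W) are all W)
n=29: L (options 27(W), 26(W), 24(W) are all W)
n=30: W (go to 28, an L position)
n=31: W (go to 29, an L position)
n=32: W (go to 29, an L position)
n=33: W (go to 28, an L position)
n=34: W (go to 29, an L position)
n=35: L (options 33(W), 32(W), 30(W) are all W)
n=36: L (options 34(W), 33(W), 31(W) are all W)
n=37: W (go to 35, an L position)
n=38: W (go to 36, an L position)
n=39: W (go to 36, an L position)
Reading off the rows marked L gives the requested list; there are 12 such values of n.

0, 1, 7, 8, 14, 15, 21, 22, 28, 29, 35, 36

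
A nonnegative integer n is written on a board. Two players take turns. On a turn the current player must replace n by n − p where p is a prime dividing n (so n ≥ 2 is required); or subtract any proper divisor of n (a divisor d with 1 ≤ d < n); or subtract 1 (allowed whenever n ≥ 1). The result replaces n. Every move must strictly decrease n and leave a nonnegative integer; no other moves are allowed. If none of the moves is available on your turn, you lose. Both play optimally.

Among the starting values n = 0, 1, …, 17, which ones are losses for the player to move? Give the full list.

Label each position W (a win for the player to move) or L (a loss). A position with no legal move is L; any other position is W exactly when some move reaches an L, and L when every move reaches a W.
n=0: no move → L
n=1: →0(L), so W
n=2: →0(L), so W
n=3: →0(L), so W
n=4: →2(W), 3(W) — all W, so L
n=5: →0(L), so W
n=6: →4(L), so W
n=7: →0(L), so W
n=8: →4(L), so W
n=9: →6(W), 8(W) — all W, so L
n=10: →9(L), so W
n=11: →0(L), so W
n=12: →9(L), so W
n=13: →0(L), so W
n=14: →7(W), 12(W), 13(W) — all W, so L
n=15: →14(L), so W
n=16: →14(L), so W
n=17: →0(L), so W
The losing starting values of n are exactly the entries labelled L in this table (4 of them).

0, 4, 9, 14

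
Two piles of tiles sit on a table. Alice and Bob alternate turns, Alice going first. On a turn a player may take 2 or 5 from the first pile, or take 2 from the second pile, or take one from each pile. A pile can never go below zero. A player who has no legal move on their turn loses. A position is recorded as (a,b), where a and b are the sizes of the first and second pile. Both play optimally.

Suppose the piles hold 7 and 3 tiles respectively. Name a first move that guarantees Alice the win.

Build the W/L table. Terminal = L. A non-terminal position is W if it has a move to some L; otherwise it is L.
No move ever increases a pile, so every position that can arise here has a ≤ 7 and b ≤ 3; it is enough to label the cells with 0 ≤ a ≤ 7 and 0 ≤ b ≤ 3.
Every move lowers a or b (never raises either), so fill the grid row by row in increasing a, and left to right within a row: each cell's successors are then already labelled.
      b=0  b=1  b=2  b=3
a=0:    L    L    W    W
a=1:    L    W    W    L
a=2:    W    W    L    L
a=3:    W    L    L    W
a=4:    L    L    W    W
a=5:    W    W    W    L
a=6:    W    W    L    W
a=7:    L    L    W    W
Cells with no legal move (terminal, hence L): (0,0), (0,1), (1,0).
The remaining L cells, each justified by listing all of its moves:
(1,3): L (options (1,1)(W), (0,2)(W) are all W)
(2,2): L (options (0,2)(W), (2,0)(W), (1,1)(W) are all W)
(2,3): L (options (0,3)(W), (2,1)(W), (1,2)(W) are all W)
(3,1): L (options (1,1)(W), (2,0)(W) are all W)
(3,2): L (options (1,2)(W), (3,0)(W), (2,1)(W) are all W)
(4,0): L (sole option (2,0)(W) is W)
(4,1): L (options (2,1)(W), (3,0)(W) are all W)
(5,3): L (options (3,3)(W), (0,3)(W), (5,1)(W), (4,2)(W) are all W)
(6,2): L (options (4,2)(W), (1,2)(W), (6,0)(W), (5,1)(W) are all W)
(7,0): L (options (5,0)(W), (2,0)(W) are all W)
(7,1): L (options (5,1)(W), (2,1)(W), (6,0)(W) are all W)
Every other cell has at least one move into one of the L cells above, so it is W.
From (7,3), the L positions reachable in one move are: (5,3), (2,3), (7,1), (6,2). Any move reaching one of these is winning.

Move to (5,3).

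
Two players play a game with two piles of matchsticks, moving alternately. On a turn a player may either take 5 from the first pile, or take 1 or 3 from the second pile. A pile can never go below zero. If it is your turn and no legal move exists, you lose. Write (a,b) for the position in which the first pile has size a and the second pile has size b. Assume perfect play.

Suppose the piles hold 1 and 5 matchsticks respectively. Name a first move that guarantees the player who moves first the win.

Positions with no move are L. A position that does have a move is losing for the player to move precisely when every available move leads to a winning position for the opponent. Fill in the labels:
No move ever increases a pile, so every position that can arise here has a ≤ 1 and b ≤ 5; it is enough to label the cells with 0 ≤ a ≤ 1 and 0 ≤ b ≤ 5.
Every move lowers a or b (never raises either), so fill the grid row by row in increasing a, and left to right within a row: each cell's successors are then already labelled.
      b=0  b=1  b=2  b=3  b=4  b=5
a=0:    L    W    L    W    L    W
a=1:    L    W    L    W    L    W
Cells with no legal move (terminal, hence L): (0,0), (1,0).
The remaining L cells, each justified by listing all of its moves:
(0,2): only reaches (0,1)(W), which is W → L
(0,4): only reaches (0,3)(W), (0,1)(W), all W → L
(1,2): only reaches (1,1)(W), which is W → L
(1,4): only reaches (1,3)(W), (1,1)(W), all W → L
Every other cell has at least one move into one of the L cells above, so it is W.
From (1,5), the L positions reachable in one move are: (1,4), (1,2). Any move reaching one of these is winning.

Move to (1,4).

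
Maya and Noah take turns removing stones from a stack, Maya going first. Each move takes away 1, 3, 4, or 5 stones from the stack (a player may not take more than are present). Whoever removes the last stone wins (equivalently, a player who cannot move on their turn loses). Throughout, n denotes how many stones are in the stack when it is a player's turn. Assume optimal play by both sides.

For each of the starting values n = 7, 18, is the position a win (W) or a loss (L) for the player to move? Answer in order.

7: W, 18: L

Positions with no move are L. A position that does have a move is losing for the player to move precisely when every available move leads to a winning position for the opponent. Fill in the labels:
n=0: no move → L
n=1: reaches L-position 0 → W
n=2: only reaches 1(W), which is W → L
n=3: reaches L-position 2 → W
n=4: reaches L-position 0 → W
n=5: reaches L-position 2 → W
n=6: reaches L-position 2 → W
n=7: reaches L-position 2 → W
n=8: only reaches 7(W), 5(W), 4(W), 3(W), all W → L
n=9: reaches L-position 8 → W
n=10: only reaches 9(W), 7(W), 6(W), 5(W), all W → L
n=11: reaches L-position 10 → W
n=12: reaches L-position 8 → W
n=13: reaches L-position 10 → W
n=14: reaches L-position 10 → W
n=15: reaches L-position 10 → W
n=16: only reaches 15(W), 13(W), 12(W), 11(W), all W → L
n=17: reaches L-position 16 → W
n=18: only reaches 17(W), 15(W), 14(W), 13(W), all W → L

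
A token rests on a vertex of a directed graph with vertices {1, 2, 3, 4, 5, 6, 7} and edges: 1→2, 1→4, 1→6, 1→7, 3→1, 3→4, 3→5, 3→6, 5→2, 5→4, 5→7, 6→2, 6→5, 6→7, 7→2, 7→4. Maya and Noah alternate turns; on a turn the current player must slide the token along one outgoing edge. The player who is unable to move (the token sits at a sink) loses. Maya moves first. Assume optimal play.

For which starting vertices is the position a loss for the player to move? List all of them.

Positions with no move are L. A position that does have a move is losing for the player to move precisely when every available move leads to a winning position for the opponent. Fill in the labels:
Every edge goes from a vertex to one that appears earlier in the order 2, 4, 7, 5, 6, 1, 3, so processing vertices in that order labels each vertex after all of its successors.
2: no outgoing edge → L
4: no outgoing edge → L
7: can move to 4, which is L ⇒ W
5: can move to 4, which is L ⇒ W
6: can move to 2, which is L ⇒ W
1: can move to 4, which is L ⇒ W
3: can move to 4, which is L ⇒ W
The losing starting vertices are exactly the entries labelled L in this table (2 of them).

2, 4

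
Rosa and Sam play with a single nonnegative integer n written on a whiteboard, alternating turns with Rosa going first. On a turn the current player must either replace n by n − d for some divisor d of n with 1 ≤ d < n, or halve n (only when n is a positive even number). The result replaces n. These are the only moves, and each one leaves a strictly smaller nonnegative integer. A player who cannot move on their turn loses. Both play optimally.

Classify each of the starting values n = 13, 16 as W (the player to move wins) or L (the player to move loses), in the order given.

Work bottom-up. With no move the player to move loses. Otherwise the position is W if at least one move leads to an L position for the opponent, and L if every move leads to a W.
n=0: no move → L
n=1: no move → L
n=2: →1(L), so W
n=3: →2(W) only, which is W, so L
n=4: →3(L), so W
n=5: →4(W) only, which is W, so L
n=6: →3(L), so W
n=7: →6(W) only, which is W, so L
n=8: →7(L), so W
n=9: →6(W), 8(W) — all W, so L
n=10: →5(L), so W
n=11: →10(W) only, which is W, so L
n=12: →9(L), so W
n=13: →12(W) only, which is W, so L
n=14: →7(L), so W
n=15: →10(W), 12(W), 14(W) — all W, so L
n=16: →15(L), so W

13: L, 16: W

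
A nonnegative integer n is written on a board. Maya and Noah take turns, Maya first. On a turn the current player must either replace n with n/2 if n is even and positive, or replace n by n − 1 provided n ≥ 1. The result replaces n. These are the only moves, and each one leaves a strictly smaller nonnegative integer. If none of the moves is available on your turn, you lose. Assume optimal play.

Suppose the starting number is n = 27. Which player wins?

Classify positions by backward induction: terminal positions (no move available) are L. From any other position, the mover wins iff some move reaches an L.
n=0: no move → L
n=1: can move to 0, which is L ⇒ W
n=2: the only move is to 1(W), a W ⇒ L
n=3: can move to 2, which is L ⇒ W
n=4: can move to 2, which is L ⇒ W
n=5: the only move is to 4(W), a W ⇒ L
n=6: can move to 5, which is L ⇒ W
n=7: the only move is to 6(W), a W ⇒ L
n=8: can move to 7, which is L ⇒ W
n=9: the only move is to 8(W), a W ⇒ L
n=10: can move to 5, which is L ⇒ W
n=11: the only move is to 10(W), a W ⇒ L
n=12: can move to 11, which is L ⇒ W
n=13: the only move is to 12(W), a W ⇒ L
n=14: can move to 7, which is L ⇒ W
n=15: the only move is to 14(W), a W ⇒ L
n=16: can move to 15, which is L ⇒ W
n=17: the only move is to 16(W), a W ⇒ L
n=18: can move to 9, which is L ⇒ W
n=19: the only move is to 18(W), a W ⇒ L
n=20: can move to 19, which is L ⇒ W
n=21: the only move is to 20(W), a W ⇒ L
n=22: can move to 11, which is L ⇒ W
n=23: the only move is to 22(W), a W ⇒ L
n=24: can move to 23, which is L ⇒ W
n=25: the only move is to 24(W), a W ⇒ L
n=26: can move to 13, which is L ⇒ W
n=27: the only move is to 26(W), a W ⇒ L
Every move from 27 reaches a W position, so the mover loses.

Noah wins.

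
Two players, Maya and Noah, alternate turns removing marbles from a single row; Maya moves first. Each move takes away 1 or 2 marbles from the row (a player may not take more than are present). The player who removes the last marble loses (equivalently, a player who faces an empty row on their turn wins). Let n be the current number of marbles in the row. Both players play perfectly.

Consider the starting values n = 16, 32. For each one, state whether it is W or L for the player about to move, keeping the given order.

16: L, 32: W

Compute win/loss labels from the base case upward. A position with no move is W. Any other position is W if it can reach an L in one move, else L.
n=0: no move; the opponent has just taken the last marble and therefore loses → W
n=1: L (sole option 0(W) is W)
n=2: W (go to 1, an L position)
n=3: W (go to 1, an L position)
n=4: L (options 3(W), 2(W) are all W)
n=5: W (go to 4, an L position)
n=6: W (go to 4, an L position)
n=7: L (options 6(W), 5(W) are all W)
n=8: W (go to 7, an L position)
n=9: W (go to 7, an L position)
n=10: L (options 9(W), 8(W) are all W)
n=11: W (go to 10, an L position)
n=12: W (go to 10, an L position)
n=13: L (options 12(W), 11(W) are all W)
n=14: W (go to 13, an L position)
n=15: W (go to 13, an L position)
n=16: L (options 15(W), 14(W) are all W)
n=17: W (go to 16, an L position)
n=18: W (go to 16, an L position)
n=19: L (options 18(W), 17(W) are all W)
n=20: W (go to 19, an L position)
n=21: W (go to 19, an L position)
n=22: L (options 21(W), 20(W) are all W)
n=23: W (go to 22, an L position)
n=24: W (go to 22, an L position)
n=25: L (options 24(W), 23(W) are all W)
n=26: W (go to 25, an L position)
n=27: W (go to 25, an L position)
n=28: L (options 27(W), 26(W) are all W)
n=29: W (go to 28, an L position)
n=30: W (go to 28, an L position)
n=31: L (options 30(W), 29(W) are all W)
n=32: W (go to 31, an L position)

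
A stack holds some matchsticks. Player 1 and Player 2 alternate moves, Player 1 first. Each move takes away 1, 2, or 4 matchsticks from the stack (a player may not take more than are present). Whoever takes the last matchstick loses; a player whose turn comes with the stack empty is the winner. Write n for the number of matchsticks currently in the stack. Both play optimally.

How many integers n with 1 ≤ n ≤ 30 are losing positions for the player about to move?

10

Build the W/L table. Terminal = W. A non-terminal position is W if it has a move to some L; otherwise it is L.
n=0: no move; the opponent has just taken the last matchstick and therefore loses → W
n=1: the only move is to 0(W), a W ⇒ L
n=2: can move to 1, which is L ⇒ W
n=3: can move to 1, which is L ⇒ W
n=4: moves to 3(W), 2(W), 0(W); every one is W ⇒ L
n=5: can move to 4, which is L ⇒ W
n=6: can move to 4, which is L ⇒ W
n=7: moves to 6(W), 5(W), 3(W); every one is W ⇒ L
n=8: can move to 7, which is L ⇒ W
n=9: can move to 7, which is L ⇒ W
n=10: moves to 9(W), 8(W), 6(W); every one is W ⇒ L
n=11: can move to 10, which is L ⇒ W
n=12: can move to 10, which is L ⇒ W
n=13: moves to 12(W), 11(W), 9(W); every one is W ⇒ L
n=14: can move to 13, which is L ⇒ W
n=15: can move to 13, which is L ⇒ W
n=16: moves to 15(W), 14(W), 12(W); every one is W ⇒ L
n=17: can move to 16, which is L ⇒ W
n=18: can move to 16, which is L ⇒ W
n=19: moves to 18(W), 17(W), 15(W); every one is W ⇒ L
n=20: can move to 19, which is L ⇒ W
n=21: can move to 19, which is L ⇒ W
n=22: moves to 21(W), 20(W), 18(W); every one is W ⇒ L
n=23: can move to 22, which is L ⇒ W
n=24: can move to 22, which is L ⇒ W
n=25: moves to 24(W), 23(W), 21(W); every one is W ⇒ L
n=26: can move to 25, which is L ⇒ W
n=27: can move to 25, which is L ⇒ W
n=28: moves to 27(W), 26(W), 24(W); every one is W ⇒ L
n=29: can move to 28, which is L ⇒ W
n=30: can move to 28, which is L ⇒ W
L entries with 1 ≤ n ≤ 30 (the range starts at n=1): n = 1, 4, 7, 10, 13, 16, 19, 22, 25, 28; that makes 10.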